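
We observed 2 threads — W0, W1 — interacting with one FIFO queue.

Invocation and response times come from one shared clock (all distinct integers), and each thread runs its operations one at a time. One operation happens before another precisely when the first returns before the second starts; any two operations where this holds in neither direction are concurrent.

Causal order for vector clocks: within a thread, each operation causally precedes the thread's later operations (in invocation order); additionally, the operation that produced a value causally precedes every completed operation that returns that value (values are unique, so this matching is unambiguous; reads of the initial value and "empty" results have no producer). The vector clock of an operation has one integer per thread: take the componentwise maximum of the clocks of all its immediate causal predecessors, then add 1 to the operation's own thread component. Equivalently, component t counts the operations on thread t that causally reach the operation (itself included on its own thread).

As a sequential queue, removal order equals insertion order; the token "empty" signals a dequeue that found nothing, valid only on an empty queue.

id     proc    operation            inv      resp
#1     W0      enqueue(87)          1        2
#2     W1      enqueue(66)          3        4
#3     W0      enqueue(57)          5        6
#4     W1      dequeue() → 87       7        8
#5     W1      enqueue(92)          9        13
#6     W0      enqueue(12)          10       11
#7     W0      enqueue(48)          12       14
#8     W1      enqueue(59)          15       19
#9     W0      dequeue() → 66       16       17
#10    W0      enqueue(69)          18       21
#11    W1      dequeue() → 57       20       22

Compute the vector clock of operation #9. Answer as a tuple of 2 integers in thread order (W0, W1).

#2 (invocation 3): nothing precedes it; W1's component alone gives (0, 1)
#1 (invocation 1): nothing precedes it; W0's component alone gives (1, 0)
#3, invoked 5, takes VC(#1)=(1, 0) under max, adds 1 for W0 → (2, 0)
#4, invoked 7, takes VC(#1)=(1, 0), VC(#2)=(0, 1) under max, adds 1 for W1 → (1, 2)
#6, invoked 10, takes VC(#3)=(2, 0) under max, adds 1 for W0 → (3, 0)
#5, invoked 9, takes VC(#4)=(1, 2) under max, adds 1 for W1 → (1, 3)
#7, invoked 12, takes VC(#6)=(3, 0) under max, adds 1 for W0 → (4, 0)
#8, invoked 15, takes VC(#5)=(1, 3) under max, adds 1 for W1 → (1, 4)
#9, invoked 16, takes VC(#2)=(0, 1), VC(#7)=(4, 0) under max, adds 1 for W0 → (5, 1)
#11, invoked 20, takes VC(#3)=(2, 0), VC(#8)=(1, 4) under max, adds 1 for W1 → (2, 5)
#10, invoked 18, takes VC(#9)=(5, 1) under max, adds 1 for W0 → (6, 1)
target: VC(#9) = (5, 1)

(5, 1)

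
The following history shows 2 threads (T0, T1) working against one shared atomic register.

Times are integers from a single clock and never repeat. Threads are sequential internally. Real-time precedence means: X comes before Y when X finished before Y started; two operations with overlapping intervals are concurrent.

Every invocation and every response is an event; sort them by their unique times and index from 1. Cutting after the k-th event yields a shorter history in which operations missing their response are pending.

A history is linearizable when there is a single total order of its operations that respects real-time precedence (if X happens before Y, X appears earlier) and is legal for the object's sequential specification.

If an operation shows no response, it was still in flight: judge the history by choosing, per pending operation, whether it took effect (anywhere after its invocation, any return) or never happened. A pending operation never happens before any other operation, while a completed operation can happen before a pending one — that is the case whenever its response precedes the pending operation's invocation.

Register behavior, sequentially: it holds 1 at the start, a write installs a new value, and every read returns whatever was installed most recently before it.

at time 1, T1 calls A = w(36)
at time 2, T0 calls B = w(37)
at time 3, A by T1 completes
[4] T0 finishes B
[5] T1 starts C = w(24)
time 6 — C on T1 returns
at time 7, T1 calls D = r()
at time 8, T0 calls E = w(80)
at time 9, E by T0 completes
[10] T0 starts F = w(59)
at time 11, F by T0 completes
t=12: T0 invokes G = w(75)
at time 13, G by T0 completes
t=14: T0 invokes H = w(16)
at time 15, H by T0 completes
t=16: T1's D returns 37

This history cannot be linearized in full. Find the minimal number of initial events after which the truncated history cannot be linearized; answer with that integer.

16

events 1..15 are linearizable; a witness order is A, B, C, D, E, F, G, H:
1. A w(36), leaving value 36
2. B w(37), leaving value 37
3. C w(24), leaving value 24
4. D r() (pending, included), leaving value 24
5. E w(80), leaving value 80
6. F w(59), leaving value 59
7. G w(75), leaving value 75
8. H w(16), leaving value 16
at event 16 (D's time-16 response) nothing linearizes any more
take A, B, C, D, E, F, G, H: step 4 already fails, because D r() → 37 cannot occur there
take A, B, C, E, D, F, G, H: step 5 already fails, because D r() → 37 cannot occur there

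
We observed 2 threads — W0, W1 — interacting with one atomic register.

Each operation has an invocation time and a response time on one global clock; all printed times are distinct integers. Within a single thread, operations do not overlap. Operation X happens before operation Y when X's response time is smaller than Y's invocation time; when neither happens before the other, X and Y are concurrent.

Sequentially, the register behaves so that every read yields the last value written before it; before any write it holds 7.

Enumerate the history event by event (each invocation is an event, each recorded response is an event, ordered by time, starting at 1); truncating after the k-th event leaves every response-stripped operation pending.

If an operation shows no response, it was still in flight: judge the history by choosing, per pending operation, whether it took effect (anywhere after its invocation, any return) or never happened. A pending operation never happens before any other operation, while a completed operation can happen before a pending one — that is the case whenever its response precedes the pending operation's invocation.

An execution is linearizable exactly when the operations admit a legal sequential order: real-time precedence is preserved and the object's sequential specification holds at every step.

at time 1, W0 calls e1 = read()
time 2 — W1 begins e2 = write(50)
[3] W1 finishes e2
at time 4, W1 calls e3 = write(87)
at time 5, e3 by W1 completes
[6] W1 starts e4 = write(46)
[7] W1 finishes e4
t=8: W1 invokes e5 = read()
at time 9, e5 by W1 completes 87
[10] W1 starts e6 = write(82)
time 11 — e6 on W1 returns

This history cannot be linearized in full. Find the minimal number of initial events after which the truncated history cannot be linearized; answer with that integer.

a valid linearization of events 1..8 exists, for instance e1, e2, e3, e4:
after step 1 (e1 read() (pending, included)): value 7
after step 2 (e2 write(50)): value 50
after step 3 (e3 write(87)): value 87
after step 4 (e4 write(46)): value 46
include event 9 — e5 responding at 9 — and every candidate order breaks
including or dropping the 1 pending operation (e1) in any combination fails
one such order, e2, e3, e4, e5 (pending dropped), breaks at step 4 where e5 read() → 87 is illegal

9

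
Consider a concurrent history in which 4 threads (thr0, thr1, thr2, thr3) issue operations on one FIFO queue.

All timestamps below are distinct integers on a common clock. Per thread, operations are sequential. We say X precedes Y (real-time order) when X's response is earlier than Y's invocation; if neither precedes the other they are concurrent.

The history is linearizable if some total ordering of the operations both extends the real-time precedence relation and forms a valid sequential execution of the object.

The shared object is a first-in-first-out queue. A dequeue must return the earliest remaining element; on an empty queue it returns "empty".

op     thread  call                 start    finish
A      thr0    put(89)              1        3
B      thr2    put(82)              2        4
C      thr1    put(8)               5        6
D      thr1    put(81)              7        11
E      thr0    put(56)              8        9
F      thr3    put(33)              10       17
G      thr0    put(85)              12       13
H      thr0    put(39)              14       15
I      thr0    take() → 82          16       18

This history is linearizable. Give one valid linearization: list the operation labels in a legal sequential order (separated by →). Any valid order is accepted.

step 1: B put(82) — queue <82>
step 2: A put(89) — queue <82,89>
step 3: C put(8) — queue <82,89,8>
step 4: D put(81) — queue <82,89,8,81>
step 5: E put(56) — queue <82,89,8,81,56>
step 6: F put(33) — queue <82,89,8,81,56,33>
step 7: G put(85) — queue <82,89,8,81,56,33,85>
step 8: H put(39) — queue <82,89,8,81,56,33,85,39>
step 9: I take() → 82 — queue <89,8,81,56,33,85,39>

B → A → C → D → E → F → G → H → I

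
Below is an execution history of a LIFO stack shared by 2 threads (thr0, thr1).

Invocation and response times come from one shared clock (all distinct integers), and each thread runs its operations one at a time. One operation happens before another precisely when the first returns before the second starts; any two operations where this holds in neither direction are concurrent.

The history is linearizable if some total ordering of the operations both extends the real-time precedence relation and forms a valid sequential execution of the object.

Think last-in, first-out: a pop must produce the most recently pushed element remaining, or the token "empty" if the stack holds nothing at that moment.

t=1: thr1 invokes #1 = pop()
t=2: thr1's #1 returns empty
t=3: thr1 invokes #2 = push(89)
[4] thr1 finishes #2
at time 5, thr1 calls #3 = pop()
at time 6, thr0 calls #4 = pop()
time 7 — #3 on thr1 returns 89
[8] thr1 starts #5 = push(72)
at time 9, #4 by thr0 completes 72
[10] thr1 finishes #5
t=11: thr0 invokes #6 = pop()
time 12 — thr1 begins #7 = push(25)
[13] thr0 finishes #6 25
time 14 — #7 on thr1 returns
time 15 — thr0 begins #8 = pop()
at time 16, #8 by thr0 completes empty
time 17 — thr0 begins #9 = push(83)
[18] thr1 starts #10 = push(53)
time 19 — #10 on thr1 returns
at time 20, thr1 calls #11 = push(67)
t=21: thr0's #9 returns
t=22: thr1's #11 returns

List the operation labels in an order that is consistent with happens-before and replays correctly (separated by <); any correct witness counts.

after step 1 (#1 pop() → empty): stack <>
after step 2 (#2 push(89)): stack <89>
after step 3 (#3 pop() → 89): stack <>
after step 4 (#5 push(72)): stack <72>
after step 5 (#4 pop() → 72): stack <>
after step 6 (#7 push(25)): stack <25>
after step 7 (#6 pop() → 25): stack <>
after step 8 (#8 pop() → empty): stack <>
after step 9 (#9 push(83)): stack <83>
after step 10 (#10 push(53)): stack <83,53>
after step 11 (#11 push(67)): stack <83,53,67>

#1 < #2 < #3 < #5 < #4 < #7 < #6 < #8 < #9 < #10 < #11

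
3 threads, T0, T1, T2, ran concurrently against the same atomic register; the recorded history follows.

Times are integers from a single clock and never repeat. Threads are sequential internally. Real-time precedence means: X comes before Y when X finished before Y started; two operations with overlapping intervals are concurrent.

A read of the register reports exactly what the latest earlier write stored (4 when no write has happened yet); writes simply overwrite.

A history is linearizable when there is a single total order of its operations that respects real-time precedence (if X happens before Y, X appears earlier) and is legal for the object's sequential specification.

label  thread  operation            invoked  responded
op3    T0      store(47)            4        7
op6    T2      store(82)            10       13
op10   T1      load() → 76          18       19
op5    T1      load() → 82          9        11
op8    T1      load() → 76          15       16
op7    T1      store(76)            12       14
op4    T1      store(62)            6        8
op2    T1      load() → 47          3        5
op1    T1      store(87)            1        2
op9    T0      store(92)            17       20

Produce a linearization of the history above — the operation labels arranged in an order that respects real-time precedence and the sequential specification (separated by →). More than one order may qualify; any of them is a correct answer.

op1 → op3 → op2 → op4 → op6 → op5 → op7 → op8 → op10 → op9

after step 1 (op1 store(87)): value 87
after step 2 (op3 store(47)): value 47
after step 3 (op2 load() → 47): value 47
after step 4 (op4 store(62)): value 62
after step 5 (op6 store(82)): value 82
after step 6 (op5 load() → 82): value 82
after step 7 (op7 store(76)): value 76
after step 8 (op8 load() → 76): value 76
after step 9 (op10 load() → 76): value 76
after step 10 (op9 store(92)): value 92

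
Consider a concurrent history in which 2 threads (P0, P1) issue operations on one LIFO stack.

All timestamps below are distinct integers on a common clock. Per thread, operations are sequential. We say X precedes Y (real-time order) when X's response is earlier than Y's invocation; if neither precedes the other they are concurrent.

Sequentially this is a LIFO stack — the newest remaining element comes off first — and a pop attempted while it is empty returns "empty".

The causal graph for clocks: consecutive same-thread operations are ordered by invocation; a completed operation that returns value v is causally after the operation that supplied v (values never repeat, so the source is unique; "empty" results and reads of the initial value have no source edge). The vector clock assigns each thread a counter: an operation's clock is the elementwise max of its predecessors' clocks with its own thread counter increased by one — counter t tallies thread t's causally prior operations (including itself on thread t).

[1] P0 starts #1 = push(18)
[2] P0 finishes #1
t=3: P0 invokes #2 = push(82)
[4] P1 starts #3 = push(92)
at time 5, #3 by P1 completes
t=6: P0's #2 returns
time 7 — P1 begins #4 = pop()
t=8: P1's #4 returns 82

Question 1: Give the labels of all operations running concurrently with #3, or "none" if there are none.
#2

#3 runs from 4 to 5; window-overlapping ops are concurrent
#1 [1,2]: before
#2 [3,6]: concurrent
#4 [7,8]: after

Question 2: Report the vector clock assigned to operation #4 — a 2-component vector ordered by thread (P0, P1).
(2, 2)

root op #3, invoked 4: fresh clock plus P1's own tick → (0, 1)
root op #1, invoked 1: fresh clock plus P0's own tick → (1, 0)
#2 (invocation 3): componentwise max over VC(#1)=(1, 0), +1 at P0, giving (2, 0)
#4 (invocation 7): componentwise max over VC(#2)=(2, 0), VC(#3)=(0, 1), +1 at P1, giving (2, 2)
target: VC(#4) = (2, 2)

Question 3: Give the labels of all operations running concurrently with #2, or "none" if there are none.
#3

concurrent with #2 ([3,6]): every op whose interval crosses 3..6
#1 [1,2]: before
#3 [4,5]: concurrent
#4 [7,8]: after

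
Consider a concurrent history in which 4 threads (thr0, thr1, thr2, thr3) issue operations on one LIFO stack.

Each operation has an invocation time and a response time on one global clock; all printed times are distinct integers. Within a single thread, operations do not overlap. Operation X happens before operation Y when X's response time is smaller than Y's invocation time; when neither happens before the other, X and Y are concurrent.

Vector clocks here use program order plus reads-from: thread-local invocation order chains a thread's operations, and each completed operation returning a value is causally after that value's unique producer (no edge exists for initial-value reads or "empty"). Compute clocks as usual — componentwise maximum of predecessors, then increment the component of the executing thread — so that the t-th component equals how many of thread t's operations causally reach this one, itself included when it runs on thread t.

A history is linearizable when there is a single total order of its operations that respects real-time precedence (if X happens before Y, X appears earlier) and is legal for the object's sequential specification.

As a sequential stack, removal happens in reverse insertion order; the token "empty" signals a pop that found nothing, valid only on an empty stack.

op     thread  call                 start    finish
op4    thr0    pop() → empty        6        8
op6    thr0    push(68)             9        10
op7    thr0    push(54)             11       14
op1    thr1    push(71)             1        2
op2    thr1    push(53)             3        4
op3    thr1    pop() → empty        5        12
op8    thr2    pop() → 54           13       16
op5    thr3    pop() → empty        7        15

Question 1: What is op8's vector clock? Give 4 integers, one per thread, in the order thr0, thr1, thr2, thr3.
Answer: (3, 0, 1, 0)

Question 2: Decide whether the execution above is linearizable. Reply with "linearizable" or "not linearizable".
not linearizable

the violation lands at event 12, op3's response at time 12: events 1..11 linearize, events 1..12 do not
5 completed operations, 3 real-time-consistent orders — every LIFO stack replay fails
no completion choice of the 2 pending operations (op5, op7) rescues it — every subset was tried
sample order op1, op2, op3, op4, op6 (pending dropped) stalls at step 3 — op3 pop() → empty has no legal effect
sample order op1, op2, op4, op3, op6 (pending dropped) stalls at step 3 — op4 pop() → empty has no legal effect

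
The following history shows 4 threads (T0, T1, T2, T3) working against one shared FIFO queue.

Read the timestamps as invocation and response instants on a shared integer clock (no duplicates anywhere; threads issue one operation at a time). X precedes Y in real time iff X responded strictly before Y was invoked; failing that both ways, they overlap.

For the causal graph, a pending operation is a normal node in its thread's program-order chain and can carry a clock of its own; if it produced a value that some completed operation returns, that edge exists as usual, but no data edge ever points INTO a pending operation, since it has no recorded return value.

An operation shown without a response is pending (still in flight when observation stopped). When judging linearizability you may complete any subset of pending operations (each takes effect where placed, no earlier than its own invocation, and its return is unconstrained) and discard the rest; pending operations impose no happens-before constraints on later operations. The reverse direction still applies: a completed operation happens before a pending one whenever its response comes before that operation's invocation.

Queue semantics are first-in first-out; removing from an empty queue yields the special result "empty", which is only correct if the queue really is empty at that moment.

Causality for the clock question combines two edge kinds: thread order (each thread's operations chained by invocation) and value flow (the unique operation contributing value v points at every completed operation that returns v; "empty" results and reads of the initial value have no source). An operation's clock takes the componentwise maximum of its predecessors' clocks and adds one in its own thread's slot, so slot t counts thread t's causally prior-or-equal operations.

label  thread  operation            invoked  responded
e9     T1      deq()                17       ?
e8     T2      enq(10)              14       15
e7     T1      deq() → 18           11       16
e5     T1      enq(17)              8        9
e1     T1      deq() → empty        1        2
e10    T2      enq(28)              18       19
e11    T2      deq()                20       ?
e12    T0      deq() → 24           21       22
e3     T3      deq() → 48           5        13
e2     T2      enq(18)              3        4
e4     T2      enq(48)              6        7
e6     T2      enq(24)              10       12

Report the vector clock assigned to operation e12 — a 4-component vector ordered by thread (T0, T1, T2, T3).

(1, 0, 3, 0)

no predecessors for e2 (invoked 3): T2 increments from zero → (0, 0, 1, 0)
no predecessors for e1 (invoked 1): T1 increments from zero → (0, 1, 0, 0)
VC(e4, invoked at 6): max of VC(e2)=(0, 0, 1, 0), then +1 on thread T2 → (0, 0, 2, 0)
VC(e5, invoked at 8): max of VC(e1)=(0, 1, 0, 0), then +1 on thread T1 → (0, 2, 0, 0)
VC(e3, invoked at 5): max of VC(e4)=(0, 0, 2, 0), then +1 on thread T3 → (0, 0, 2, 1)
VC(e6, invoked at 10): max of VC(e4)=(0, 0, 2, 0), then +1 on thread T2 → (0, 0, 3, 0)
VC(e8, invoked at 14): max of VC(e6)=(0, 0, 3, 0), then +1 on thread T2 → (0, 0, 4, 0)
VC(e7, invoked at 11): max of VC(e2)=(0, 0, 1, 0), VC(e5)=(0, 2, 0, 0), then +1 on thread T1 → (0, 3, 1, 0)
VC(e12, invoked at 21): max of VC(e6)=(0, 0, 3, 0), then +1 on thread T0 → (1, 0, 3, 0)
VC(e10, invoked at 18): max of VC(e8)=(0, 0, 4, 0), then +1 on thread T2 → (0, 0, 5, 0)
VC(e9, invoked at 17): max of VC(e7)=(0, 3, 1, 0), then +1 on thread T1 → (0, 4, 1, 0)
VC(e11, invoked at 20): max of VC(e10)=(0, 0, 5, 0), then +1 on thread T2 → (0, 0, 6, 0)
target: VC(e12) = (1, 0, 3, 0)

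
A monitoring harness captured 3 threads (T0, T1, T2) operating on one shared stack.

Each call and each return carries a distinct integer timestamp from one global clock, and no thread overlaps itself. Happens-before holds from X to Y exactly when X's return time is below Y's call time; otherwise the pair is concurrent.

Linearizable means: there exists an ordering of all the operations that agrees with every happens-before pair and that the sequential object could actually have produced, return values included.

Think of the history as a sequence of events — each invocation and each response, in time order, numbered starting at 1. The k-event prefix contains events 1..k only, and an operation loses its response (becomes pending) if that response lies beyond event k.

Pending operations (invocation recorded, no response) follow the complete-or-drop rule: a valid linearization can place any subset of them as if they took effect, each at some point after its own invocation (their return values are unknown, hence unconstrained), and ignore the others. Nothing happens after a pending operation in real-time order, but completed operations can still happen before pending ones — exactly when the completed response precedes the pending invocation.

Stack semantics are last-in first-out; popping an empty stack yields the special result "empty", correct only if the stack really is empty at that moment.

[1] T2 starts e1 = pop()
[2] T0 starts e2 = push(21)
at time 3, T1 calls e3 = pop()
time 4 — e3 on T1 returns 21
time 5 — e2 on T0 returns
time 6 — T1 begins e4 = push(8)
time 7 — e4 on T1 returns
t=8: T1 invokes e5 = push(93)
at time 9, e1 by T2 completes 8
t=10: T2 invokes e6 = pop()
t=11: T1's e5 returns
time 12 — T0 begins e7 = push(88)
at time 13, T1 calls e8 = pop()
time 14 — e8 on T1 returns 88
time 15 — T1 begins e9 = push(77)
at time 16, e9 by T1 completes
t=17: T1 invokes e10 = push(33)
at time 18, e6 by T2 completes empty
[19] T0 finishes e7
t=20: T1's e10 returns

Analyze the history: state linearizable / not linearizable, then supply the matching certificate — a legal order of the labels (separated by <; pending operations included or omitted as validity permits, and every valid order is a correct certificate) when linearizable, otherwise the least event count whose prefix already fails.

linearizable — witness: e2 < e3 < e4 < e1 < e6 < e5 < e7 < e8 < e9 < e10

after step 1 (e2 push(21)): stack <21>
after step 2 (e3 pop() → 21): stack <>
after step 3 (e4 push(8)): stack <8>
after step 4 (e1 pop() → 8): stack <>
after step 5 (e6 pop() → empty): stack <>
after step 6 (e5 push(93)): stack <93>
after step 7 (e7 push(88)): stack <93,88>
after step 8 (e8 pop() → 88): stack <93>
after step 9 (e9 push(77)): stack <93,77>
after step 10 (e10 push(33)): stack <93,77,33>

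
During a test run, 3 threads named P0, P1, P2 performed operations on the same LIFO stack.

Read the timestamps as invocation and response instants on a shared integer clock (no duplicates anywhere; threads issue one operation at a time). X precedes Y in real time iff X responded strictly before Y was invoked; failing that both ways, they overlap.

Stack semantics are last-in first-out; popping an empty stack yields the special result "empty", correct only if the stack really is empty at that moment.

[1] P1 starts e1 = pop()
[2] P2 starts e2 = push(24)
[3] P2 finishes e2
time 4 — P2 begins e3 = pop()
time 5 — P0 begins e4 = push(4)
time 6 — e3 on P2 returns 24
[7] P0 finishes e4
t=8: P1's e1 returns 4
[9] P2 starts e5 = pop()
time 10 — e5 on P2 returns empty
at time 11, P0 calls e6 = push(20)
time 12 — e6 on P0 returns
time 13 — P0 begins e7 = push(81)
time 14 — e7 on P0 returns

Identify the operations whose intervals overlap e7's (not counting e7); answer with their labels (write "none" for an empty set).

concurrent with e7 ([13,14]): every op whose interval crosses 13..14
e1 [1,8]: before
e2 [2,3]: before
e3 [4,6]: before
e4 [5,7]: before
e5 [9,10]: before
e6 [11,12]: before

none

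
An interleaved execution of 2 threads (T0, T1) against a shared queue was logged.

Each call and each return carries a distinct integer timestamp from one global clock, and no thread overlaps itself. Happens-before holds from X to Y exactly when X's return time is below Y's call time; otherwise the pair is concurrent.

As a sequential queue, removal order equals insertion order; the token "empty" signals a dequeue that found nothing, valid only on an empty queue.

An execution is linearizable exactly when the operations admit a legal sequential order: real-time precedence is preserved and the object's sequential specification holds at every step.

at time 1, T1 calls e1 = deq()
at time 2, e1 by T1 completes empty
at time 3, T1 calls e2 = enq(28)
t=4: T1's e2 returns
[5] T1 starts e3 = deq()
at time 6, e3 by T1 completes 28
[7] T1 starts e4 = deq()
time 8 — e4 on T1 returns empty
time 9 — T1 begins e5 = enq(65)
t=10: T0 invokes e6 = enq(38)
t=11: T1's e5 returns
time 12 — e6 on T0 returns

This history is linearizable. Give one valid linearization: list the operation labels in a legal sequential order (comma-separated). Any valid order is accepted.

step 1: e1 deq() → empty — queue <>
step 2: e2 enq(28) — queue <28>
step 3: e3 deq() → 28 — queue <>
step 4: e4 deq() → empty — queue <>
step 5: e5 enq(65) — queue <65>
step 6: e6 enq(38) — queue <65,38>

e1, e2, e3, e4, e5, e6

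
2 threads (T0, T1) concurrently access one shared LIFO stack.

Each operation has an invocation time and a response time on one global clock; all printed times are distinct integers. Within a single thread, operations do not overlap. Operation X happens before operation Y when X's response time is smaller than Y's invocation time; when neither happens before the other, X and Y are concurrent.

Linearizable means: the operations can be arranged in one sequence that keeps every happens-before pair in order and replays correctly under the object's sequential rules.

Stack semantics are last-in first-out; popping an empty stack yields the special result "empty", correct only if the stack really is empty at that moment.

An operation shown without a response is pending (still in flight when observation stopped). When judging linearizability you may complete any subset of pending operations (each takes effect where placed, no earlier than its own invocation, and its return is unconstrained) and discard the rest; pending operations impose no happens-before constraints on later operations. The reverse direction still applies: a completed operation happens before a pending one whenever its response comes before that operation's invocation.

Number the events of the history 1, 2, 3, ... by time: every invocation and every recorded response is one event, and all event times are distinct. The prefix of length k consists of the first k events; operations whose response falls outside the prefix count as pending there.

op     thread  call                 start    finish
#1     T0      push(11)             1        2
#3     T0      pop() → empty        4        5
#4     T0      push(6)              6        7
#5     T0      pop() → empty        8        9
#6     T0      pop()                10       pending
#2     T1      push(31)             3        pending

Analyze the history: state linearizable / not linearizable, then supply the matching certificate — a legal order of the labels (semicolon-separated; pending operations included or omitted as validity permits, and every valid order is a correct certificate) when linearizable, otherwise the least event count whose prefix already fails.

prefix check: 1..4 passes, 1..5 fails once #3's time-5 response joins
exhaustive check: the 2 completed LIFO stack ops admit one real-time order; illegal
no completion choice of the 1 pending operation (#2) rescues it — every subset was tried
sample order #1, #3 (pending dropped) stalls at step 2 — #3 pop() → empty has no legal effect

not linearizable — minimal violating prefix: 5 events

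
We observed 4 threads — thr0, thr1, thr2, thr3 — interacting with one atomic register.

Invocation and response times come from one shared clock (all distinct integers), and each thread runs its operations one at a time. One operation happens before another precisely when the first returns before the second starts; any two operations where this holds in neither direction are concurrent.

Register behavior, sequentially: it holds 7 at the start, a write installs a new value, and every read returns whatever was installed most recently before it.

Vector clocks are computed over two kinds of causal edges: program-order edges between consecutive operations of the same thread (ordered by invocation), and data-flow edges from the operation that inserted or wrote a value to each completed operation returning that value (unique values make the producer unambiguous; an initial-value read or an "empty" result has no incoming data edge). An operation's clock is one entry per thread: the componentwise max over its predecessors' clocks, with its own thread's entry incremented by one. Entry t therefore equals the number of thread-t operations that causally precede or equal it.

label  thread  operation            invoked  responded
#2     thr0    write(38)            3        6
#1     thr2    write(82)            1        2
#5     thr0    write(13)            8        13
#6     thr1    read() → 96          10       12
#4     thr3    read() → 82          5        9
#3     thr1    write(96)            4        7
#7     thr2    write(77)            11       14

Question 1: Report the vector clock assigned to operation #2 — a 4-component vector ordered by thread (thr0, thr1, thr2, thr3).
Answer: (1, 0, 0, 0)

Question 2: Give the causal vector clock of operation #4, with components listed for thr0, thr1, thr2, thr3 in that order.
Answer: (0, 0, 1, 1)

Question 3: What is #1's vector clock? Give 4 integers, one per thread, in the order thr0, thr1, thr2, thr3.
Answer: (0, 0, 1, 0)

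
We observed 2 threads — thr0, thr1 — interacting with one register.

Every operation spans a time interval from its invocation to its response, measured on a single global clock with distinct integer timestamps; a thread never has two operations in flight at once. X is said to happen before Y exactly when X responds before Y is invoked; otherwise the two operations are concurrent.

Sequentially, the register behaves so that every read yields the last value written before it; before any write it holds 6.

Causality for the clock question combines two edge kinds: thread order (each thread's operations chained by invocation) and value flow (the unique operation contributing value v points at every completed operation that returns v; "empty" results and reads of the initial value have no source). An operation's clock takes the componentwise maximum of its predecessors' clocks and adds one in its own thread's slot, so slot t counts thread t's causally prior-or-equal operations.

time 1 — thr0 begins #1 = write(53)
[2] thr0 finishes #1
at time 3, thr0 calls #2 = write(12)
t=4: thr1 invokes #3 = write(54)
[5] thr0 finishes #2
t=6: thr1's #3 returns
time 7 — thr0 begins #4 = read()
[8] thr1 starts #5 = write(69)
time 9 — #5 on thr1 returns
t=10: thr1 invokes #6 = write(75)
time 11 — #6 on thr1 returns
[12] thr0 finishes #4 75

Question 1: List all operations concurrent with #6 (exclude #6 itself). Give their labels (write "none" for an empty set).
#6 spans [10,11]: anything still running between times 10 and 11 counts as concurrent
#1 [1,2]: before
#2 [3,5]: before
#3 [4,6]: before
#4 [7,12]: concurrent
#5 [8,9]: before

#4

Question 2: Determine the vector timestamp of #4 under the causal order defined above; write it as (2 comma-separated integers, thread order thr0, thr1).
#3 (invocation 4): nothing precedes it; thr1's component alone gives (0, 1)
#1 (invocation 1): nothing precedes it; thr0's component alone gives (1, 0)
merge at #5 (invoked 8): VC(#3)=(0, 1), own-thread bump on thr1 → (0, 2)
merge at #2 (invoked 3): VC(#1)=(1, 0), own-thread bump on thr0 → (2, 0)
merge at #6 (invoked 10): VC(#5)=(0, 2), own-thread bump on thr1 → (0, 3)
merge at #4 (invoked 7): VC(#2)=(2, 0), VC(#6)=(0, 3), own-thread bump on thr0 → (3, 3)
target: VC(#4) = (3, 3)

(3, 3)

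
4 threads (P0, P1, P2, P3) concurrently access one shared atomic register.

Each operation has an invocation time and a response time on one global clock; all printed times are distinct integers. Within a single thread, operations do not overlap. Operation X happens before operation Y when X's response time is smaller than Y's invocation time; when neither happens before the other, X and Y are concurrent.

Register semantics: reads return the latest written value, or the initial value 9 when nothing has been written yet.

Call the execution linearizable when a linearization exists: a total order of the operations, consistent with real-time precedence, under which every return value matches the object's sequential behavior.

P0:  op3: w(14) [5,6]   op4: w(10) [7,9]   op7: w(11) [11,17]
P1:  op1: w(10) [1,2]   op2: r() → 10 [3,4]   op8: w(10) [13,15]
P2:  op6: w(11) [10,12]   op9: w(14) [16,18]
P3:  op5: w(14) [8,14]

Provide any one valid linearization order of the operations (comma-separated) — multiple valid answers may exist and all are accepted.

op1, op2, op3, op4, op5, op6, op7, op8, op9

1. op1 w(10), leaving value 10
2. op2 r() → 10, leaving value 10
3. op3 w(14), leaving value 14
4. op4 w(10), leaving value 10
5. op5 w(14), leaving value 14
6. op6 w(11), leaving value 11
7. op7 w(11), leaving value 11
8. op8 w(10), leaving value 10
9. op9 w(14), leaving value 14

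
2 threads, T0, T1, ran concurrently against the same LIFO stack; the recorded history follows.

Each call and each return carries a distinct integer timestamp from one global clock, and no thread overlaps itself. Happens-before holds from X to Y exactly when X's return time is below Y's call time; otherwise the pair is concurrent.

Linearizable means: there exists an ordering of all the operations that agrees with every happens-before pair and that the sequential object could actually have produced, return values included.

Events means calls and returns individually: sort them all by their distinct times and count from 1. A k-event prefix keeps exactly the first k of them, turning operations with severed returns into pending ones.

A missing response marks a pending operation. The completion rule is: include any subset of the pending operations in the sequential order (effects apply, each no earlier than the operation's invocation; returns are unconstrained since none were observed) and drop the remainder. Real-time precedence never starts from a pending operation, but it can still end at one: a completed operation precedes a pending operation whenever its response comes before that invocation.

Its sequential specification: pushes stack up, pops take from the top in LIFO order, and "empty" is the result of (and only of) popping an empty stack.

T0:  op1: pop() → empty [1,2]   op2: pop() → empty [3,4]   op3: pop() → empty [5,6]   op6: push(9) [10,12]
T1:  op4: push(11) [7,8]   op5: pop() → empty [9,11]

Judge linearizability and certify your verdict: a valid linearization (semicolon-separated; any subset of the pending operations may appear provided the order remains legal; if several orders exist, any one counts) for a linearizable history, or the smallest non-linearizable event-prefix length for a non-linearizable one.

already the first 11 events (up to op5's response at time 11) admit no linearization; the first 10 still do
the sole real-time-consistent order of 5 completed operations fails the LIFO stack replay
including or dropping the 1 pending operation (op6) in any combination fails
take op1, op2, op3, op4, op5 (pending dropped): step 5 already fails, because op5 pop() → empty cannot occur there

not linearizable — minimal violating prefix: 11 events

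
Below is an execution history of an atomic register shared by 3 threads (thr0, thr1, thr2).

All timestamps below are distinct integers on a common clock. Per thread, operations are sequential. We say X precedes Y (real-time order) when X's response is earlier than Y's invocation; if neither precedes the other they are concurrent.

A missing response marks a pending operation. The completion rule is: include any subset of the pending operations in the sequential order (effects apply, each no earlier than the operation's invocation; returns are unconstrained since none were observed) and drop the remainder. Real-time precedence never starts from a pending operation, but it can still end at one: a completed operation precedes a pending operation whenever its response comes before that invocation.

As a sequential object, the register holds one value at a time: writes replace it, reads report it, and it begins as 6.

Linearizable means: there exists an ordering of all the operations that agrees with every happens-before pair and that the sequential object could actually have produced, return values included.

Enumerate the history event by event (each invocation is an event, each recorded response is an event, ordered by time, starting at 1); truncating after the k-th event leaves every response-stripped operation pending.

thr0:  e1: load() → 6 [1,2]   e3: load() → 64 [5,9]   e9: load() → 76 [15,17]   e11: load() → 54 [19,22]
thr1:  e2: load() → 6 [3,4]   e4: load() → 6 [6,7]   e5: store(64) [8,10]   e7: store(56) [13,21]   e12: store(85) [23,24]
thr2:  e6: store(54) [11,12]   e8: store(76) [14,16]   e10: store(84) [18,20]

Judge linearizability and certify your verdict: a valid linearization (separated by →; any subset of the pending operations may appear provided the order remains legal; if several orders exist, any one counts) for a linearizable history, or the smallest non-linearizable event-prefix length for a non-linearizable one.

not linearizable — minimal violating prefix: 22 events

events 1..21 are fine; event 22 — the response of e11 at time 22 — makes the prefix non-linearizable
every one of the 60 real-time-consistent orders over 11 completed atomic register ops fails the sequential spec
e.g. e1, e2, e3, e4, e5, e6, e7, e8, e9, e10, e11: illegal at step 3, since e3 load() → 64 cannot apply there
e.g. e1, e2, e3, e4, e5, e6, e7, e8, e9, e11, e10: illegal at step 3, since e3 load() → 64 cannot apply there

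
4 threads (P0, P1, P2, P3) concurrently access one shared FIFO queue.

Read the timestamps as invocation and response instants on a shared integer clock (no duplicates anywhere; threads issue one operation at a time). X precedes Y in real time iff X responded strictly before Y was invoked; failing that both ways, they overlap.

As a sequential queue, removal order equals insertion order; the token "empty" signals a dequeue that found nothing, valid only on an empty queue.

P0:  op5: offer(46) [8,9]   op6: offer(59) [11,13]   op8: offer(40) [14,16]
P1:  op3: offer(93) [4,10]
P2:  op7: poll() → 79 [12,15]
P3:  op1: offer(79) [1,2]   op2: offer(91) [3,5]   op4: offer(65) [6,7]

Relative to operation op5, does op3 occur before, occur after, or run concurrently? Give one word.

concurrent

op3 spans [4,10], op5 spans [8,9]
the intervals overlap in both directions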